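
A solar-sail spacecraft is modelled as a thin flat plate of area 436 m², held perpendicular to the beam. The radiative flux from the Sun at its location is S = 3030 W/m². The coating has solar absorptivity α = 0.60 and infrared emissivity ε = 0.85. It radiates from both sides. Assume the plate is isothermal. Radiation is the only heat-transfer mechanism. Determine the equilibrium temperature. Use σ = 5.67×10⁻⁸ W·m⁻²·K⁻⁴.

At equilibrium, absorbed power = emitted power.
Absorbing cross-section = A = 436.0 m²; emitting surface = 2A = 872.0 m² (ratio 2).
αS·A_cross = εσ·A_surf·T⁴  ⇒  T⁴ = αS/(ε·2σ).
T⁴ = 0.600·3030/(0.85·2·5.67×10⁻⁸) = 1.886×10¹⁰ K⁴.
T = (1.886×10¹⁰)^(1/4).

T ≈ 371 K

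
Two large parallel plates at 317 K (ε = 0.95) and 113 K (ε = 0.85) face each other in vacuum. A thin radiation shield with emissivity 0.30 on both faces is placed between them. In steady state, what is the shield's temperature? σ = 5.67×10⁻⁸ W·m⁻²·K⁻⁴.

In steady state the net flux on the hot side equals that on the cold side.
σ(T₁⁴−T_s⁴)/D₁ = σ(T_s⁴−T₂⁴)/D₂, with D₁ = 1/ε₁+1/ε_s−1 = 3.386, D₂ = 1/ε_s+1/ε₂−1 = 3.510.
Solve for T_s⁴: T_s⁴ = (D₂·T₁⁴ + D₁·T₂⁴)/(D₁+D₂) = 5.220×10⁹ K⁴.

T_s ≈ 269 K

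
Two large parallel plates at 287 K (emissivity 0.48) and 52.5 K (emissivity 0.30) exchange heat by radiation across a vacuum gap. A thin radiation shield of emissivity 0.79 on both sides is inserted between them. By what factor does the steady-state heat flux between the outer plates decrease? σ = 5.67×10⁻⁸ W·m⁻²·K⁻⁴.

factor ≈ 1.35

Without shield: q₀ = σΔ(T⁴)/(1/ε₁+1/ε₂−1) with denominator 4.417.
With shield the two gaps are in series; the resistances add: (1/ε₁+1/ε_s−1)+(1/ε_s+1/ε₂−1) = 2.349+3.599 = 5.948.
Heat-flux ratio q₀/q = 5.948/4.417.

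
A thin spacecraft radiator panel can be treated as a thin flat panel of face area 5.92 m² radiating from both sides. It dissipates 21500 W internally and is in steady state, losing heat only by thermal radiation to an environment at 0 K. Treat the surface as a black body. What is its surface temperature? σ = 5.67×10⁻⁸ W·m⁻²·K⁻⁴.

T ≈ 423 K

Steady state: internal power = radiated power, P = εσA T⁴.
Radiating area A = 2·5.92 = 11.84 m².
T⁴ = P/(εσA) = 21500/(1.0·5.67×10⁻⁸·11.84) = 3.203×10¹⁰ K⁴.
T = (3.203×10¹⁰)^(1/4).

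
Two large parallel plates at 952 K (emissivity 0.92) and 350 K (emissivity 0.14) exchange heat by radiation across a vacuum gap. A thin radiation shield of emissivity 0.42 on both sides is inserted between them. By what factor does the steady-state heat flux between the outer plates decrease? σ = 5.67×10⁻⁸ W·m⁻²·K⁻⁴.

Without shield: q₀ = σΔ(T⁴)/(1/ε₁+1/ε₂−1) with denominator 7.230.
With shield the two gaps are in series; the resistances add: (1/ε₁+1/ε_s−1)+(1/ε_s+1/ε₂−1) = 2.468+8.524 = 10.99.
Heat-flux ratio q₀/q = 10.99/7.230.

factor ≈ 1.52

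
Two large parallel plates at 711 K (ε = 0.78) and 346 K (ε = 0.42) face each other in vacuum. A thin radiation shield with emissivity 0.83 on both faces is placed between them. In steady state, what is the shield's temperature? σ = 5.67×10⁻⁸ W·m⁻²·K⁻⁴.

In steady state the net flux on the hot side equals that on the cold side.
σ(T₁⁴−T_s⁴)/D₁ = σ(T_s⁴−T₂⁴)/D₂, with D₁ = 1/ε₁+1/ε_s−1 = 1.487, D₂ = 1/ε_s+1/ε₂−1 = 2.586.
Solve for T_s⁴: T_s⁴ = (D₂·T₁⁴ + D₁·T₂⁴)/(D₁+D₂) = 1.675×10¹¹ K⁴.

T_s ≈ 640 K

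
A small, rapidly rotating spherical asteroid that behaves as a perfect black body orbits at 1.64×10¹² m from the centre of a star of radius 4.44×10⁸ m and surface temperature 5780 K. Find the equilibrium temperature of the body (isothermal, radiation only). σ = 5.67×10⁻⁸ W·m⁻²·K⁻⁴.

The star's surface emits σT_*⁴; at distance d the flux is S = σT_*⁴(R_*/d)².
S = 5.67×10⁻⁸·(5780)⁴·(4.44×10⁸/1.64×10¹²)² = 4.638 W/m².
For an isothermal sphere T⁴ = (1−a)S/(4σ) = 2.045×10⁷ K⁴.

T ≈ 67.2 K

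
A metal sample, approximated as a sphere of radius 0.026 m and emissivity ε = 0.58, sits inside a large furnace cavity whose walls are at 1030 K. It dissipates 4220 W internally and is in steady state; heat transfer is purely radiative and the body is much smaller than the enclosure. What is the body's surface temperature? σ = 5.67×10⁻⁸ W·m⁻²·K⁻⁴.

For a small grey body in a large enclosure, net radiated power = εσA(T⁴ − T_w⁴).
Steady state: P = εσA(T⁴ − T_w⁴) with A = 4πr² = 0.008495 m².
T⁴ = P/(εσA) + T_w⁴ = 4220/(0.58·5.67×10⁻⁸·0.008495) + (1030)⁴
    = 1.511×10¹³ + 1.126×10¹² = 1.623×10¹³ K⁴.

T ≈ 2010 K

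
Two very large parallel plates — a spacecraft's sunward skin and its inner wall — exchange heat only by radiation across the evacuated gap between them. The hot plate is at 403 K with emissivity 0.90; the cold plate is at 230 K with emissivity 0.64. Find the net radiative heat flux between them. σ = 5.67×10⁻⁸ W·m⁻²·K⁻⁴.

q ≈ 799 W/m²

For two infinite grey parallel plates, q = σ(T₁⁴ − T₂⁴)/(1/ε₁ + 1/ε₂ − 1).
T₁⁴ − T₂⁴ = 2.638×10¹⁰ − 2.798×10⁹ = 2.358×10¹⁰ K⁴.
1/ε₁ + 1/ε₂ − 1 = 1.111 + 1.562 − 1 = 1.674.
q = 5.67×10⁻⁸ × 2.358×10¹⁰ / 1.674.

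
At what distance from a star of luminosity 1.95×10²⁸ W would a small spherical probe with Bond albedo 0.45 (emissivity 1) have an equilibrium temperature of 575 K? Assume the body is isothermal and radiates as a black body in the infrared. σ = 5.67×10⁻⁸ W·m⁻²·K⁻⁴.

d ≈ 1.86×10¹¹ m

For an isothermal black-emitting sphere, (1−a)S·πr² = σ·4πr²·T⁴ ⇒ S = 4σT⁴/(1−a).
S = 4·5.67×10⁻⁸·(575)⁴/0.550 = 45080 W/m².
Flux falls as S = L/(4πd²), so d = √(L/(4πS)) = √(1.95×10²⁸/(4π·45080)).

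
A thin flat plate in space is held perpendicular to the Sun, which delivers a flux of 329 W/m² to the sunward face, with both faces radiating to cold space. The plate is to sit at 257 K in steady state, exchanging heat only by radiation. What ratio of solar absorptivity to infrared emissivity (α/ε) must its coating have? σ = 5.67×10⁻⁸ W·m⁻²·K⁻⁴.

α/ε ≈ 1.50

Balance: αS·A = εσ·2A·T⁴ ⇒ α/ε = 2σT⁴/S.
α/ε = 2·5.67×10⁻⁸·(257)⁴/329 = 2·5.67×10⁻⁸·4.362×10⁹/329.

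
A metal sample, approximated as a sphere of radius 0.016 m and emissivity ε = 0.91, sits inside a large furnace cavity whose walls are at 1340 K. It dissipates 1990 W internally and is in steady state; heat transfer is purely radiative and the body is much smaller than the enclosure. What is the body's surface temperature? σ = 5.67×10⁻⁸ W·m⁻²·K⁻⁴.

For a small grey body in a large enclosure, net radiated power = εσA(T⁴ − T_w⁴).
Steady state: P = εσA(T⁴ − T_w⁴) with A = 4πr² = 0.003217 m².
T⁴ = P/(εσA) + T_w⁴ = 1990/(0.91·5.67×10⁻⁸·0.003217) + (1340)⁴
    = 1.199×10¹³ + 3.224×10¹² = 1.521×10¹³ K⁴.

T ≈ 1970 K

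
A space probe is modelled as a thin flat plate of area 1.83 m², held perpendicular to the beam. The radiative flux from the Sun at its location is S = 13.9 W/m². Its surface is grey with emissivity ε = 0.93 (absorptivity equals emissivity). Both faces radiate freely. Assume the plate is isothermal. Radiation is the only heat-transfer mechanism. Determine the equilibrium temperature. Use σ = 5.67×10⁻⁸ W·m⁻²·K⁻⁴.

T ≈ 105 K

At equilibrium, absorbed power = emitted power.
Absorbing cross-section = A = 1.830 m²; emitting surface = 2A = 3.660 m² (ratio 2).
εS·A_cross = εσ·A_surf·T⁴  ⇒  T⁴ = S/(2σ)   (ε cancels).
T⁴ = 13.9/(2·5.67×10⁻⁸) = 1.226×10⁸ K⁴.
T = (1.226×10⁸)^(1/4).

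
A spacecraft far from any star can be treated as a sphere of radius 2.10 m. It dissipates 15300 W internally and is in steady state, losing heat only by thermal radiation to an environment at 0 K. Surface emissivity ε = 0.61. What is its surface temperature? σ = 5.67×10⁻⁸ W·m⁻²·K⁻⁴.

T ≈ 299 K

Steady state: internal power = radiated power, P = εσA T⁴.
Radiating area A = 4πr² = 55.42 m².
T⁴ = P/(εσA) = 15300/(0.61·5.67×10⁻⁸·55.42) = 7.982×10⁹ K⁴.
T = (7.982×10⁹)^(1/4).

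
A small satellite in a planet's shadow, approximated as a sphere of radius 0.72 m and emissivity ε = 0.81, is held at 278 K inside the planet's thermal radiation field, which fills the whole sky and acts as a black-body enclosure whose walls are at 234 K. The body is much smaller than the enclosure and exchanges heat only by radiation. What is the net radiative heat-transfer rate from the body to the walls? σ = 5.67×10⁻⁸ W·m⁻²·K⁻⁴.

P_net ≈ 890 W

For a small grey body in a large enclosure: P_net = εσA(T_body⁴ − T_wall⁴).
A = 4πr² = 6.514 m²; T_body⁴ − T_wall⁴ = 5.973×10⁹ − 2.998×10⁹ = 2.975×10⁹ K⁴.
|P_net| = 0.81·5.67×10⁻⁸·6.514·2.975×10⁹.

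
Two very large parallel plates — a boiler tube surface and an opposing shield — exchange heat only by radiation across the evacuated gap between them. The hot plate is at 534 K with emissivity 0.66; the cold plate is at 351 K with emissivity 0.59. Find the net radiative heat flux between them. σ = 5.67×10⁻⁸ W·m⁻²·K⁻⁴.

For two infinite grey parallel plates, q = σ(T₁⁴ − T₂⁴)/(1/ε₁ + 1/ε₂ − 1).
T₁⁴ − T₂⁴ = 8.131×10¹⁰ − 1.518×10¹⁰ = 6.614×10¹⁰ K⁴.
1/ε₁ + 1/ε₂ − 1 = 1.515 + 1.695 − 1 = 2.210.
q = 5.67×10⁻⁸ × 6.614×10¹⁰ / 2.210.

q ≈ 1700 W/m²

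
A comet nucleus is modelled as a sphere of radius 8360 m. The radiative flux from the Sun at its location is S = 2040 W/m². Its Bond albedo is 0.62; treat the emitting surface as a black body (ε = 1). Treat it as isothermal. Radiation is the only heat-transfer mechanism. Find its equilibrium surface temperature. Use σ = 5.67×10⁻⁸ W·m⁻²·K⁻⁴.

T ≈ 242 K

At equilibrium, absorbed power = emitted power.
Absorbing cross-section = πr² = 2.196×10⁸ m²; emitting surface = 4πr² = 8.783×10⁸ m² (ratio 4).
(1−a)S·A_cross = εσ·A_surf·T⁴  ⇒  T⁴ = (1−a)S/(4σ).
T⁴ = 0.380·2040/(4·5.67×10⁻⁸) = 3.418×10⁹ K⁴.
T = (3.418×10⁹)^(1/4).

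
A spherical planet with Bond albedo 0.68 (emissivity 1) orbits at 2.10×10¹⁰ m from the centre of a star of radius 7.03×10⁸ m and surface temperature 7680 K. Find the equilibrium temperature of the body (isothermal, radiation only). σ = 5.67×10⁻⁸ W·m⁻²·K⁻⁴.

The star's surface emits σT_*⁴; at distance d the flux is S = σT_*⁴(R_*/d)².
S = 5.67×10⁻⁸·(7680)⁴·(7.03×10⁸/2.10×10¹⁰)² = 2.211×10⁵ W/m².
For an isothermal sphere T⁴ = (1−a)S/(4σ) = 3.119×10¹¹ K⁴.

T ≈ 747 K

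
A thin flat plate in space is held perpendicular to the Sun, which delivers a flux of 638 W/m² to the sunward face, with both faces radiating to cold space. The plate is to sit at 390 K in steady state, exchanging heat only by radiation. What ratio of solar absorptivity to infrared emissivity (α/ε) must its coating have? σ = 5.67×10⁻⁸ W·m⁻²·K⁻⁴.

α/ε ≈ 4.11

Balance: αS·A = εσ·2A·T⁴ ⇒ α/ε = 2σT⁴/S.
α/ε = 2·5.67×10⁻⁸·(390)⁴/638 = 2·5.67×10⁻⁸·2.313×10¹⁰/638.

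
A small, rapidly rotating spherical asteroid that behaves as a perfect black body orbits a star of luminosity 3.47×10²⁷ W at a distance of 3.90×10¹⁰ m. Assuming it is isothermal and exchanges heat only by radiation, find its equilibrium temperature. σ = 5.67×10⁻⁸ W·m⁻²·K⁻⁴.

T ≈ 946 K

First find the stellar flux at distance d: S = L/(4πd²) = 3.47×10²⁷/(4π·(3.90×10¹⁰)²) = 1.815×10⁵ W/m².
For an isothermal sphere, absorbed (1−a)S·πr² = emitted σ·4πr²·T⁴, so T⁴ = (1−a)S/(4σ).
T⁴ = 1.00·1.815×10⁵/(4·5.67×10⁻⁸) = 8.005×10¹¹ K⁴.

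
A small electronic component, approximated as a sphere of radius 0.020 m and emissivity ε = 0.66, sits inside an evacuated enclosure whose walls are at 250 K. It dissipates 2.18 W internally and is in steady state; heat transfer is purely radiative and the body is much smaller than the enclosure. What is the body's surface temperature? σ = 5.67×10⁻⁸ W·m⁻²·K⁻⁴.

For a small grey body in a large enclosure, net radiated power = εσA(T⁴ − T_w⁴).
Steady state: P = εσA(T⁴ − T_w⁴) with A = 4πr² = 0.005027 m².
T⁴ = P/(εσA) + T_w⁴ = 2.18/(0.66·5.67×10⁻⁸·0.005027) + (250)⁴
    = 1.159×10¹⁰ + 3.906×10⁹ = 1.550×10¹⁰ K⁴.

T ≈ 353 K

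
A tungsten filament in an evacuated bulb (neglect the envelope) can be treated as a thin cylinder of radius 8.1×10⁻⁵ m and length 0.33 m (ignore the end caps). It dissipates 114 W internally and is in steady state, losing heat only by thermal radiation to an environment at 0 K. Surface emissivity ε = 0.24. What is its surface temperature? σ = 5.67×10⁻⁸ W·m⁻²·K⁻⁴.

T ≈ 2660 K

Steady state: internal power = radiated power, P = εσA T⁴.
Radiating area A = 2πrL = 1.679×10⁻⁴ m².
T⁴ = P/(εσA) = 114/(0.24·5.67×10⁻⁸·1.679×10⁻⁴) = 4.988×10¹³ K⁴.
T = (4.988×10¹³)^(1/4).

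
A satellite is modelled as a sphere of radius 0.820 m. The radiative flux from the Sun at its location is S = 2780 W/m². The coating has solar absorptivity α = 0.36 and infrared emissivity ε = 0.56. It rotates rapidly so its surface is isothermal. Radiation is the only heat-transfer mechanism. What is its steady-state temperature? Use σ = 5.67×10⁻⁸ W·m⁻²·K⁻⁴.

T ≈ 298 K

At equilibrium, absorbed power = emitted power.
Absorbing cross-section = πr² = 2.112 m²; emitting surface = 4πr² = 8.450 m² (ratio 4).
αS·A_cross = εσ·A_surf·T⁴  ⇒  T⁴ = αS/(ε·4σ).
T⁴ = 0.360·2780/(0.56·4·5.67×10⁻⁸) = 7.880×10⁹ K⁴.
T = (7.880×10⁹)^(1/4).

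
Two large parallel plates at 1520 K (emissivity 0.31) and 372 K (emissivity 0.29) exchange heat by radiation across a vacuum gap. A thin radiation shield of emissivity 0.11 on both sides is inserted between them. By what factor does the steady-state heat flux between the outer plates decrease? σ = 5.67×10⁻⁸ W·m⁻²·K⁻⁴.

factor ≈ 4.03

Without shield: q₀ = σΔ(T⁴)/(1/ε₁+1/ε₂−1) with denominator 5.674.
With shield the two gaps are in series; the resistances add: (1/ε₁+1/ε_s−1)+(1/ε_s+1/ε₂−1) = 11.32+11.54 = 22.86.
Heat-flux ratio q₀/q = 22.86/5.674.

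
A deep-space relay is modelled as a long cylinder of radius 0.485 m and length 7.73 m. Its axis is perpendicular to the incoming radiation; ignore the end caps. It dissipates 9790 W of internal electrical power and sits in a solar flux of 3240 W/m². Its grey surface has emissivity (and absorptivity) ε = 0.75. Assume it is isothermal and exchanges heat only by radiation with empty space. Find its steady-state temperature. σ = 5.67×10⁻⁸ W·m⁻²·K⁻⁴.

T ≈ 409 K

At steady state, absorbed solar power + internal power = radiated power.
Absorbed: α·S·A_cross = 0.75·3240·7.498 = 18220 W (cross-section 2rL).
Total input = 18220 + 9790 = 28010 W.
Radiated: εσ·A_surf·T⁴ with A_surf = 2πrL = 23.56 m².
T⁴ = 28010/(0.75·5.67×10⁻⁸·23.56) = 2.796×10¹⁰ K⁴.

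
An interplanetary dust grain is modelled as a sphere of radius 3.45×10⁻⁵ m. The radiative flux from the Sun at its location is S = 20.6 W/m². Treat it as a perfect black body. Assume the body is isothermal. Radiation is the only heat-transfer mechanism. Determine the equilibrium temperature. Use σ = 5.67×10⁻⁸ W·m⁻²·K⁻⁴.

At equilibrium, absorbed power = emitted power.
Absorbing cross-section = πr² = 3.739×10⁻⁹ m²; emitting surface = 4πr² = 1.496×10⁻⁸ m² (ratio 4).
S·A_cross = εσ·A_surf·T⁴  ⇒  T⁴ = S/(4σ).
T⁴ = 1.00·20.6/(4·5.67×10⁻⁸) = 9.083×10⁷ K⁴.
T = (9.083×10⁷)^(1/4).

T ≈ 97.6 K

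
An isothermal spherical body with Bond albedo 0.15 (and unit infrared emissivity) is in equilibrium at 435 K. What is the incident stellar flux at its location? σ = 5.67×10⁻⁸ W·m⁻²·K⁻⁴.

(1−a)S·πr² = σ·4πr²·T⁴ ⇒ S = 4σT⁴/(1−a).
S = 4·5.67×10⁻⁸·3.581×10¹⁰/0.850.

S ≈ 9550 W/m²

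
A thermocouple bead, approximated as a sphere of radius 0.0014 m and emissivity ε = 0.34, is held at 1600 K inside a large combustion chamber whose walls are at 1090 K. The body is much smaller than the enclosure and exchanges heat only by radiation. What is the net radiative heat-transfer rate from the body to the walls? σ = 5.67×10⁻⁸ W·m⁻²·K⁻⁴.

For a small grey body in a large enclosure: P_net = εσA(T_body⁴ − T_wall⁴).
A = 4πr² = 2.463×10⁻⁵ m²; T_body⁴ − T_wall⁴ = 6.554×10¹² − 1.412×10¹² = 5.142×10¹² K⁴.
|P_net| = 0.34·5.67×10⁻⁸·2.463×10⁻⁵·5.142×10¹².

P_net ≈ 2.44 W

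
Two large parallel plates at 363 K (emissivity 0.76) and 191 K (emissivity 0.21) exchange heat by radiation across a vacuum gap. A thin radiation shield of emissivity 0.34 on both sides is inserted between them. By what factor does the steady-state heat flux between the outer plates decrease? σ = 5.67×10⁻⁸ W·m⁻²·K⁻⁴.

factor ≈ 1.96

Without shield: q₀ = σΔ(T⁴)/(1/ε₁+1/ε₂−1) with denominator 5.078.
With shield the two gaps are in series; the resistances add: (1/ε₁+1/ε_s−1)+(1/ε_s+1/ε₂−1) = 3.257+6.703 = 9.960.
Heat-flux ratio q₀/q = 9.960/5.078.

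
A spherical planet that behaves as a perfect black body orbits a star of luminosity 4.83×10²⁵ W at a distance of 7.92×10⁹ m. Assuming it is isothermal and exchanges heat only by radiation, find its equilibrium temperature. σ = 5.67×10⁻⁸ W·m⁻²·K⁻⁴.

First find the stellar flux at distance d: S = L/(4πd²) = 4.83×10²⁵/(4π·(7.92×10⁹)²) = 61280 W/m².
For an isothermal sphere, absorbed (1−a)S·πr² = emitted σ·4πr²·T⁴, so T⁴ = (1−a)S/(4σ).
T⁴ = 1.00·61280/(4·5.67×10⁻⁸) = 2.702×10¹¹ K⁴.

T ≈ 721 K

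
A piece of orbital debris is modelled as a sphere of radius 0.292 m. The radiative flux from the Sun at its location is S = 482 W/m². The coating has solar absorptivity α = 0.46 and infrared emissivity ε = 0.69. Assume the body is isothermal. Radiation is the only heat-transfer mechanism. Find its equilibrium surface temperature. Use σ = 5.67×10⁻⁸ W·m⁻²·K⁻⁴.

At equilibrium, absorbed power = emitted power.
Absorbing cross-section = πr² = 0.2679 m²; emitting surface = 4πr² = 1.071 m² (ratio 4).
αS·A_cross = εσ·A_surf·T⁴  ⇒  T⁴ = αS/(ε·4σ).
T⁴ = 0.460·482/(0.69·4·5.67×10⁻⁸) = 1.417×10⁹ K⁴.
T = (1.417×10⁹)^(1/4).

T ≈ 194 K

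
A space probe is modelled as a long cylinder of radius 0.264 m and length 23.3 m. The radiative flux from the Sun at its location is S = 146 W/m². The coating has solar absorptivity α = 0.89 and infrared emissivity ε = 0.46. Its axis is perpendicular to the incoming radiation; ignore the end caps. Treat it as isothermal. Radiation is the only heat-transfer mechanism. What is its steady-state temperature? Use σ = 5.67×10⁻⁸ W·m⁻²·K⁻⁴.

T ≈ 200 K

At equilibrium, absorbed power = emitted power.
Absorbing cross-section = 2rL = 12.30 m²; emitting surface = 2πrL = 38.65 m² (ratio π).
αS·A_cross = εσ·A_surf·T⁴  ⇒  T⁴ = αS/(ε·πσ).
T⁴ = 0.890·146/(0.46·π·5.67×10⁻⁸) = 1.586×10⁹ K⁴.
T = (1.586×10⁹)^(1/4).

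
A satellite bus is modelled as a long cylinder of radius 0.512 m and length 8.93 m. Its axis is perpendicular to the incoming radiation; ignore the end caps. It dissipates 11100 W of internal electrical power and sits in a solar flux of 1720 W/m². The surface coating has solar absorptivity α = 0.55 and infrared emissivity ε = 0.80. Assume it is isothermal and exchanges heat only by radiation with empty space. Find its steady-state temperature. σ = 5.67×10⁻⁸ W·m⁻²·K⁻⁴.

T ≈ 351 K

At steady state, absorbed solar power + internal power = radiated power.
Absorbed: α·S·A_cross = 0.55·1720·9.144 = 8651 W (cross-section 2rL).
Total input = 8651 + 11100 = 19750 W.
Radiated: εσ·A_surf·T⁴ with A_surf = 2πrL = 28.73 m².
T⁴ = 19750/(0.80·5.67×10⁻⁸·28.73) = 1.516×10¹⁰ K⁴.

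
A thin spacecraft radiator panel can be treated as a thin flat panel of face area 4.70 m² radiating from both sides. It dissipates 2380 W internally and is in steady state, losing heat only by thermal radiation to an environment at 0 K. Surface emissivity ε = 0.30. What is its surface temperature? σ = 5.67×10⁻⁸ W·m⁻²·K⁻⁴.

Steady state: internal power = radiated power, P = εσA T⁴.
Radiating area A = 2·4.70 = 9.400 m².
T⁴ = P/(εσA) = 2380/(0.30·5.67×10⁻⁸·9.400) = 1.488×10¹⁰ K⁴.
T = (1.488×10¹⁰)^(1/4).

T ≈ 349 K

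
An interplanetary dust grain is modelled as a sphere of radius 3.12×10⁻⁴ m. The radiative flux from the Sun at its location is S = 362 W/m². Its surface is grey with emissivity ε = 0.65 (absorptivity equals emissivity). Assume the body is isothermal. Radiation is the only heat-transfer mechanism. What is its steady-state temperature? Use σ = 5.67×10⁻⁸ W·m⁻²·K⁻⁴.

T ≈ 200 K

At equilibrium, absorbed power = emitted power.
Absorbing cross-section = πr² = 3.058×10⁻⁷ m²; emitting surface = 4πr² = 1.223×10⁻⁶ m² (ratio 4).
εS·A_cross = εσ·A_surf·T⁴  ⇒  T⁴ = S/(4σ)   (ε cancels).
T⁴ = 362/(4·5.67×10⁻⁸) = 1.596×10⁹ K⁴.
T = (1.596×10⁹)^(1/4).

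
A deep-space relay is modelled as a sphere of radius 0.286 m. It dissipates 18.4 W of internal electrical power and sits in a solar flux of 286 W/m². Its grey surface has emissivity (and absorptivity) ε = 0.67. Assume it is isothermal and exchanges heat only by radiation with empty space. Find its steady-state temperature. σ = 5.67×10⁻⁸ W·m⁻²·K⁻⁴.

T ≈ 204 K

At steady state, absorbed solar power + internal power = radiated power.
Absorbed: α·S·A_cross = 0.67·286·0.2570 = 49.24 W (cross-section πr²).
Total input = 49.24 + 18.4 = 67.64 W.
Radiated: εσ·A_surf·T⁴ with A_surf = 4πr² = 1.028 m².
T⁴ = 67.64/(0.67·5.67×10⁻⁸·1.028) = 1.732×10⁹ K⁴.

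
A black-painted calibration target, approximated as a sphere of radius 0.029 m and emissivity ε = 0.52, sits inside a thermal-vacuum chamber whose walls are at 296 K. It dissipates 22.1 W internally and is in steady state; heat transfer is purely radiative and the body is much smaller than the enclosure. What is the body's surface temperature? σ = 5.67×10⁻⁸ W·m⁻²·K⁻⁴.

T ≈ 529 K

For a small grey body in a large enclosure, net radiated power = εσA(T⁴ − T_w⁴).
Steady state: P = εσA(T⁴ − T_w⁴) with A = 4πr² = 0.01057 m².
T⁴ = P/(εσA) + T_w⁴ = 22.1/(0.52·5.67×10⁻⁸·0.01057) + (296)⁴
    = 7.093×10¹⁰ + 7.677×10⁹ = 7.860×10¹⁰ K⁴.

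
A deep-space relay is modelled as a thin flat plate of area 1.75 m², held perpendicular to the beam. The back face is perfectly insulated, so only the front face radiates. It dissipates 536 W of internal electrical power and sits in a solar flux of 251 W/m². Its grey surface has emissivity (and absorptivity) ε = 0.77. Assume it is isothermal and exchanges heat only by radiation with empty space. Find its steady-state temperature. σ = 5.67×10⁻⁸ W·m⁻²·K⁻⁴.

T ≈ 327 K

At steady state, absorbed solar power + internal power = radiated power.
Absorbed: α·S·A_cross = 0.77·251·1.750 = 338.2 W (cross-section A).
Total input = 338.2 + 536 = 874.2 W.
Radiated: εσ·A_surf·T⁴ with A_surf = A = 1.750 m².
T⁴ = 874.2/(0.77·5.67×10⁻⁸·1.750) = 1.144×10¹⁰ K⁴.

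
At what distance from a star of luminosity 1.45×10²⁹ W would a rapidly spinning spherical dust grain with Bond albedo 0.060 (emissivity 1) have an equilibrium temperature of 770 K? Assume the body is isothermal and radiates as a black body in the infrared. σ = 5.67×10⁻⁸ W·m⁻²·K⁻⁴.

d ≈ 3.69×10¹¹ m

For an isothermal black-emitting sphere, (1−a)S·πr² = σ·4πr²·T⁴ ⇒ S = 4σT⁴/(1−a).
S = 4·5.67×10⁻⁸·(770)⁴/0.940 = 84820 W/m².
Flux falls as S = L/(4πd²), so d = √(L/(4πS)) = √(1.45×10²⁹/(4π·84820)).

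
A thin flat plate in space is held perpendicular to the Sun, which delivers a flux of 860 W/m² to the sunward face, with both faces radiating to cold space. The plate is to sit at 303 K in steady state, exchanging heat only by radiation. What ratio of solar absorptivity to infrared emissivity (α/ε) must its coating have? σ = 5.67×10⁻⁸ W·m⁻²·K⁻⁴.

Balance: αS·A = εσ·2A·T⁴ ⇒ α/ε = 2σT⁴/S.
α/ε = 2·5.67×10⁻⁸·(303)⁴/860 = 2·5.67×10⁻⁸·8.429×10⁹/860.

α/ε ≈ 1.11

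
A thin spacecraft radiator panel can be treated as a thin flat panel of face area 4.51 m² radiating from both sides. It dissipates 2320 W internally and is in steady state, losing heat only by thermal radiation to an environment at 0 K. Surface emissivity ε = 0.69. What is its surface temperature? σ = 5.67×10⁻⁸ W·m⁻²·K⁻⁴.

T ≈ 285 K

Steady state: internal power = radiated power, P = εσA T⁴.
Radiating area A = 2·4.51 = 9.020 m².
T⁴ = P/(εσA) = 2320/(0.69·5.67×10⁻⁸·9.020) = 6.574×10⁹ K⁴.
T = (6.574×10⁹)^(1/4).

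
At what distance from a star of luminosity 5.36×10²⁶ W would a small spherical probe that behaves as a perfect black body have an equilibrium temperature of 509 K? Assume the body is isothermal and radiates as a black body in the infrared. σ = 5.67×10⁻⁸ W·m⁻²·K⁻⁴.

d ≈ 5.29×10¹⁰ m

For an isothermal black-emitting sphere, (1−a)S·πr² = σ·4πr²·T⁴ ⇒ S = 4σT⁴/(1−a).
S = 4·5.67×10⁻⁸·(509)⁴/1.00 = 15220 W/m².
Flux falls as S = L/(4πd²), so d = √(L/(4πS)) = √(5.36×10²⁶/(4π·15220)).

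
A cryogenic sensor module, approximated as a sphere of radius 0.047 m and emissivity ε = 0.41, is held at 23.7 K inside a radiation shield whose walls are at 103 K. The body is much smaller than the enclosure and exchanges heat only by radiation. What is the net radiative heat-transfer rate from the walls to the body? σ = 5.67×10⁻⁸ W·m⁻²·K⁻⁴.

For a small grey body in a large enclosure: P_net = εσA(T_body⁴ − T_wall⁴).
A = 4πr² = 0.02776 m²; T_body⁴ − T_wall⁴ = 3.155×10⁵ − 1.126×10⁸ = -1.122×10⁸ K⁴.
|P_net| = 0.41·5.67×10⁻⁸·0.02776·1.122×10⁸.

P_net ≈ 0.0724 W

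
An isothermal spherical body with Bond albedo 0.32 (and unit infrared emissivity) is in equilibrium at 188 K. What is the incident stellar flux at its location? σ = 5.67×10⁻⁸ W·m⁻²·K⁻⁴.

S ≈ 417 W/m²

(1−a)S·πr² = σ·4πr²·T⁴ ⇒ S = 4σT⁴/(1−a).
S = 4·5.67×10⁻⁸·1.249×10⁹/0.680.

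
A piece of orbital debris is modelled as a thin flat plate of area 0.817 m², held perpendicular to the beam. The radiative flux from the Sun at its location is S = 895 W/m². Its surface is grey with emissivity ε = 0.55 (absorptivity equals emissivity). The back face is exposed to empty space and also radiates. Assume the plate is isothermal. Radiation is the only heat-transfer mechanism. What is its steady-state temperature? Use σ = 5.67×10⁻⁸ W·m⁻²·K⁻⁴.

T ≈ 298 K

At equilibrium, absorbed power = emitted power.
Absorbing cross-section = A = 0.8170 m²; emitting surface = 2A = 1.634 m² (ratio 2).
εS·A_cross = εσ·A_surf·T⁴  ⇒  T⁴ = S/(2σ)   (ε cancels).
T⁴ = 895/(2·5.67×10⁻⁸) = 7.892×10⁹ K⁴.
T = (7.892×10⁹)^(1/4).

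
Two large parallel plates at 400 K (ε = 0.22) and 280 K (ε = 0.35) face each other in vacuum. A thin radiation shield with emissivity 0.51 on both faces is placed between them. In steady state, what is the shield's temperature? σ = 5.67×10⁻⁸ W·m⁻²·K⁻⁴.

T_s ≈ 345 K

In steady state the net flux on the hot side equals that on the cold side.
σ(T₁⁴−T_s⁴)/D₁ = σ(T_s⁴−T₂⁴)/D₂, with D₁ = 1/ε₁+1/ε_s−1 = 5.506, D₂ = 1/ε_s+1/ε₂−1 = 3.818.
Solve for T_s⁴: T_s⁴ = (D₂·T₁⁴ + D₁·T₂⁴)/(D₁+D₂) = 1.411×10¹⁰ K⁴.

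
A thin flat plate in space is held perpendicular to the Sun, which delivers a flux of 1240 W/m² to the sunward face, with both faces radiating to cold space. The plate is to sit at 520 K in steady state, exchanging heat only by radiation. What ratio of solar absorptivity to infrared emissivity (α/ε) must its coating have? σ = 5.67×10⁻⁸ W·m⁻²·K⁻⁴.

Balance: αS·A = εσ·2A·T⁴ ⇒ α/ε = 2σT⁴/S.
α/ε = 2·5.67×10⁻⁸·(520)⁴/1240 = 2·5.67×10⁻⁸·7.312×10¹⁰/1240.

α/ε ≈ 6.69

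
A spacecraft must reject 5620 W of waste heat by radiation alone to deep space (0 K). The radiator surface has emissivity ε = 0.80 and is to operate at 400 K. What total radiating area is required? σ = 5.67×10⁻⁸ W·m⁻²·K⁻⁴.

A ≈ 4.84 m²

P = εσA T⁴ ⇒ A = P/(εσT⁴).
T⁴ = 2.560×10¹⁰ K⁴.
A = 5620/(0.80 × 5.67×10⁻⁸ × 2.560×10¹⁰).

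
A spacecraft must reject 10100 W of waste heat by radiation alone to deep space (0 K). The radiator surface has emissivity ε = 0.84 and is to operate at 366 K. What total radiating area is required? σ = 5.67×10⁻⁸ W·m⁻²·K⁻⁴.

A ≈ 11.8 m²

P = εσA T⁴ ⇒ A = P/(εσT⁴).
T⁴ = 1.794×10¹⁰ K⁴.
A = 10100/(0.84 × 5.67×10⁻⁸ × 1.794×10¹⁰).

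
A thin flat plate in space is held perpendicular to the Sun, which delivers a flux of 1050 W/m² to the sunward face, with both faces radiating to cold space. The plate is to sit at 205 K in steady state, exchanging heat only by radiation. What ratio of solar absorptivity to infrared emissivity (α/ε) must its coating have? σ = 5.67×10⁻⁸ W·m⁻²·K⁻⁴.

Balance: αS·A = εσ·2A·T⁴ ⇒ α/ε = 2σT⁴/S.
α/ε = 2·5.67×10⁻⁸·(205)⁴/1050 = 2·5.67×10⁻⁸·1.766×10⁹/1050.

α/ε ≈ 0.191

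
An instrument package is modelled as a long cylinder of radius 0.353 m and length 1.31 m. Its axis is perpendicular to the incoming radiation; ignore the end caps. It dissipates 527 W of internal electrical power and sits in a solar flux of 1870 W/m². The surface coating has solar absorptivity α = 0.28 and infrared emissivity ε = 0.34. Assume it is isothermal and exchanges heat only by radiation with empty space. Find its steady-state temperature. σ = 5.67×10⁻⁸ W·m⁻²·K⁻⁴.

At steady state, absorbed solar power + internal power = radiated power.
Absorbed: α·S·A_cross = 0.28·1870·0.9249 = 484.3 W (cross-section 2rL).
Total input = 484.3 + 527 = 1011 W.
Radiated: εσ·A_surf·T⁴ with A_surf = 2πrL = 2.906 m².
T⁴ = 1011/(0.34·5.67×10⁻⁸·2.906) = 1.805×10¹⁰ K⁴.

T ≈ 367 K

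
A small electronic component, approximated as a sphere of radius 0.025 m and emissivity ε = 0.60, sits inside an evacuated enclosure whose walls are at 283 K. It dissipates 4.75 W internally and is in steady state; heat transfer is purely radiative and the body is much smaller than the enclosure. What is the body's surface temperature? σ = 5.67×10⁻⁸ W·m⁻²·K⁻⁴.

For a small grey body in a large enclosure, net radiated power = εσA(T⁴ − T_w⁴).
Steady state: P = εσA(T⁴ − T_w⁴) with A = 4πr² = 0.007854 m².
T⁴ = P/(εσA) + T_w⁴ = 4.75/(0.60·5.67×10⁻⁸·0.007854) + (283)⁴
    = 1.778×10¹⁰ + 6.414×10⁹ = 2.419×10¹⁰ K⁴.

T ≈ 394 K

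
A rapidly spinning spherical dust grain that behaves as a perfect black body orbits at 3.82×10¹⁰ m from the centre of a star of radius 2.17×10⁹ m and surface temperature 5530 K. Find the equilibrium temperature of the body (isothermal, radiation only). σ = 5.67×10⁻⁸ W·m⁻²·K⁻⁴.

The star's surface emits σT_*⁴; at distance d the flux is S = σT_*⁴(R_*/d)².
S = 5.67×10⁻⁸·(5530)⁴·(2.17×10⁹/3.82×10¹⁰)² = 1.711×10⁵ W/m².
For an isothermal sphere T⁴ = (1−a)S/(4σ) = 7.545×10¹¹ K⁴.

T ≈ 932 K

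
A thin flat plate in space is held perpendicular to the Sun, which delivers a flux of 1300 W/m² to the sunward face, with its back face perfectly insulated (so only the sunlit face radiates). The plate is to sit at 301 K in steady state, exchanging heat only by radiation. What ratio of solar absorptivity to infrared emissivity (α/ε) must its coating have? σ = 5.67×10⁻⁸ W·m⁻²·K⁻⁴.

α/ε ≈ 0.358

Balance: αS·A = εσ·1A·T⁴ ⇒ α/ε = σT⁴/S.
α/ε = 5.67×10⁻⁸·(301)⁴/1300 = 5.67×10⁻⁸·8.209×10⁹/1300.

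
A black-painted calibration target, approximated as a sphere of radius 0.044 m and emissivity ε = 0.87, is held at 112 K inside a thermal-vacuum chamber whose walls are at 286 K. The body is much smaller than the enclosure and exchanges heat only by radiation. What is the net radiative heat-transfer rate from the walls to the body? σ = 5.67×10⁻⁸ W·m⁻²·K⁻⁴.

P_net ≈ 7.84 W

For a small grey body in a large enclosure: P_net = εσA(T_body⁴ − T_wall⁴).
A = 4πr² = 0.02433 m²; T_body⁴ − T_wall⁴ = 1.574×10⁸ − 6.691×10⁹ = -6.533×10⁹ K⁴.
|P_net| = 0.87·5.67×10⁻⁸·0.02433·6.533×10⁹.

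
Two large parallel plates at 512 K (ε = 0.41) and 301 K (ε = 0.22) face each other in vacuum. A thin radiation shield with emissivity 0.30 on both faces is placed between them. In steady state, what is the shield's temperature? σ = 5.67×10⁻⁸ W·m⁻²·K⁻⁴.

In steady state the net flux on the hot side equals that on the cold side.
σ(T₁⁴−T_s⁴)/D₁ = σ(T_s⁴−T₂⁴)/D₂, with D₁ = 1/ε₁+1/ε_s−1 = 4.772, D₂ = 1/ε_s+1/ε₂−1 = 6.879.
Solve for T_s⁴: T_s⁴ = (D₂·T₁⁴ + D₁·T₂⁴)/(D₁+D₂) = 4.393×10¹⁰ K⁴.

T_s ≈ 458 K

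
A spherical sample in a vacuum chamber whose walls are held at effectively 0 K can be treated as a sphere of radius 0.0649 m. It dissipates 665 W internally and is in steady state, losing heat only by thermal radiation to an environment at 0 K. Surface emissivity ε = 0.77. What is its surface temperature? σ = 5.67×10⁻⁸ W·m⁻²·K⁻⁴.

T ≈ 732 K

Steady state: internal power = radiated power, P = εσA T⁴.
Radiating area A = 4πr² = 0.05293 m².
T⁴ = P/(εσA) = 665/(0.77·5.67×10⁻⁸·0.05293) = 2.878×10¹¹ K⁴.
T = (2.878×10¹¹)^(1/4).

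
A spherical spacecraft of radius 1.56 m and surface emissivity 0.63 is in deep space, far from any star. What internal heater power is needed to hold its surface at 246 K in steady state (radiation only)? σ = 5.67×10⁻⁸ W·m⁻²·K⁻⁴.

P = εσ·4πr²·T⁴.
4πr² = 30.58 m²; T⁴ = 3.662×10⁹ K⁴.
P = 0.63·5.67×10⁻⁸·30.58·3.662×10⁹.

P ≈ 4000 W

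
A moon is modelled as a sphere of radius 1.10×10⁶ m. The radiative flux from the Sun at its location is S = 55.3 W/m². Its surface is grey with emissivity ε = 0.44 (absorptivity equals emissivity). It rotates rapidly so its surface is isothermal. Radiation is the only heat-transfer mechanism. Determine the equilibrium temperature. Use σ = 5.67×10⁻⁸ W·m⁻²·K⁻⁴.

At equilibrium, absorbed power = emitted power.
Absorbing cross-section = πr² = 3.801×10¹² m²; emitting surface = 4πr² = 1.521×10¹³ m² (ratio 4).
εS·A_cross = εσ·A_surf·T⁴  ⇒  T⁴ = S/(4σ)   (ε cancels).
T⁴ = 55.3/(4·5.67×10⁻⁸) = 2.438×10⁸ K⁴.
T = (2.438×10⁸)^(1/4).

T ≈ 125 K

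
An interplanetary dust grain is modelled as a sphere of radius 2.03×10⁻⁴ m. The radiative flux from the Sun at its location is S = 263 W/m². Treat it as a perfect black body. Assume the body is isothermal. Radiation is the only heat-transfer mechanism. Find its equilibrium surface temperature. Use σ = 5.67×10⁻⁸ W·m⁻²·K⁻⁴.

At equilibrium, absorbed power = emitted power.
Absorbing cross-section = πr² = 1.295×10⁻⁷ m²; emitting surface = 4πr² = 5.178×10⁻⁷ m² (ratio 4).
S·A_cross = εσ·A_surf·T⁴  ⇒  T⁴ = S/(4σ).
T⁴ = 1.00·263/(4·5.67×10⁻⁸) = 1.160×10⁹ K⁴.
T = (1.160×10⁹)^(1/4).

T ≈ 185 K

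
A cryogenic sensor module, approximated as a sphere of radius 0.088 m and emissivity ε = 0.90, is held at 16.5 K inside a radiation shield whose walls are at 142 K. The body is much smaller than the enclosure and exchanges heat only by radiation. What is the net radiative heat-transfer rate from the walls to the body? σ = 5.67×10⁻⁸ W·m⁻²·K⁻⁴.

P_net ≈ 2.02 W

For a small grey body in a large enclosure: P_net = εσA(T_body⁴ − T_wall⁴).
A = 4πr² = 0.09731 m²; T_body⁴ − T_wall⁴ = 74120 − 4.066×10⁸ = -4.065×10⁸ K⁴.
|P_net| = 0.90·5.67×10⁻⁸·0.09731·4.065×10⁸.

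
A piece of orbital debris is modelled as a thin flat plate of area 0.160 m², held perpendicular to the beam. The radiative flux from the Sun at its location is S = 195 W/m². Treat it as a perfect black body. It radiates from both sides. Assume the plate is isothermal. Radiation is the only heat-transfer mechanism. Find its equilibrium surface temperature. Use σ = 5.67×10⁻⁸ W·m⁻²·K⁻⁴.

T ≈ 204 K

At equilibrium, absorbed power = emitted power.
Absorbing cross-section = A = 0.1600 m²; emitting surface = 2A = 0.3200 m² (ratio 2).
S·A_cross = εσ·A_surf·T⁴  ⇒  T⁴ = S/(2σ).
T⁴ = 1.00·195/(2·5.67×10⁻⁸) = 1.720×10⁹ K⁴.
T = (1.720×10⁹)^(1/4).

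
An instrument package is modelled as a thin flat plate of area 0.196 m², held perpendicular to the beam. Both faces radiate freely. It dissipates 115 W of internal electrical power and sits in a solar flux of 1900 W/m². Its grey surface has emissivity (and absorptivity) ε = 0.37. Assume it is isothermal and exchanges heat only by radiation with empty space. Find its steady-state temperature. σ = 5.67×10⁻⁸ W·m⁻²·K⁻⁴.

At steady state, absorbed solar power + internal power = radiated power.
Absorbed: α·S·A_cross = 0.37·1900·0.1960 = 137.8 W (cross-section A).
Total input = 137.8 + 115 = 252.8 W.
Radiated: εσ·A_surf·T⁴ with A_surf = 2A = 0.3920 m².
T⁴ = 252.8/(0.37·5.67×10⁻⁸·0.3920) = 3.074×10¹⁰ K⁴.

T ≈ 419 K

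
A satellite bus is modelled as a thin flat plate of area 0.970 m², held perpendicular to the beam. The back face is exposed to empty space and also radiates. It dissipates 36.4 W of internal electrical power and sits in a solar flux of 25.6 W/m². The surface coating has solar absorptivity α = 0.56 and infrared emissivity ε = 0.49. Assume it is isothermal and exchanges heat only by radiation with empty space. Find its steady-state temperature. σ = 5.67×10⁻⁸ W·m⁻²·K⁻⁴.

T ≈ 175 K

At steady state, absorbed solar power + internal power = radiated power.
Absorbed: α·S·A_cross = 0.56·25.6·0.9700 = 13.91 W (cross-section A).
Total input = 13.91 + 36.4 = 50.31 W.
Radiated: εσ·A_surf·T⁴ with A_surf = 2A = 1.940 m².
T⁴ = 50.31/(0.49·5.67×10⁻⁸·1.940) = 9.333×10⁸ K⁴.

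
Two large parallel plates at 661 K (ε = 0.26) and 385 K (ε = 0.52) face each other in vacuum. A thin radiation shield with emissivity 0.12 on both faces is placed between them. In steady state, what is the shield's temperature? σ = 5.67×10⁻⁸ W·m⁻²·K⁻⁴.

In steady state the net flux on the hot side equals that on the cold side.
σ(T₁⁴−T_s⁴)/D₁ = σ(T_s⁴−T₂⁴)/D₂, with D₁ = 1/ε₁+1/ε_s−1 = 11.18, D₂ = 1/ε_s+1/ε₂−1 = 9.256.
Solve for T_s⁴: T_s⁴ = (D₂·T₁⁴ + D₁·T₂⁴)/(D₁+D₂) = 9.849×10¹⁰ K⁴.

T_s ≈ 560 K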